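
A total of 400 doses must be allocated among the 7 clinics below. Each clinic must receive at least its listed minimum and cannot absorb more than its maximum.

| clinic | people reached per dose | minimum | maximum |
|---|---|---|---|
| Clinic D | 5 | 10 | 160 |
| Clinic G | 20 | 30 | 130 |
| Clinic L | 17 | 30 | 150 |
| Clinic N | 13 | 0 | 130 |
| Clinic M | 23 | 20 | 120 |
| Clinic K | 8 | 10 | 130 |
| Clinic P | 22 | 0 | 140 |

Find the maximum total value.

Meeting every minimum uses 10+30+30+0+20+10+0 = 100 doses, leaving 300.
Order the clinics by people reached per dose: Clinic M 23 > Clinic P 22 > Clinic G 20 > Clinic L 17 > Clinic N 13 > Clinic K 8 > Clinic D 5.
Give Clinic M 100 more to hit its cap of 120 — 200 left.
Clinic P takes 140 more to reach its cap of 140 — 60 left.
Clinic G: +60 (room for 100) → 90. Pool exhausted.
Total = 5×10 + 20×90 + 17×30 + 23×120 + 8×10 + 22×140 = 8280.

8280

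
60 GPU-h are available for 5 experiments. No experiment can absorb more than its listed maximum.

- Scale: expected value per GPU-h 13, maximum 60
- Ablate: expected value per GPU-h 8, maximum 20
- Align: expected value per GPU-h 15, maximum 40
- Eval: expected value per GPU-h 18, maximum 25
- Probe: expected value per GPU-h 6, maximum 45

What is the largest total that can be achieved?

975

Rank by expected value per GPU-h: Eval 18 > Align 15 > Scale 13 > Ablate 8 > Probe 6.
Give Eval 25 to hit its cap of 25 — 35 left.
Only 35 left; Align takes them to reach 35.
Total = 15×35 + 18×25 = 975.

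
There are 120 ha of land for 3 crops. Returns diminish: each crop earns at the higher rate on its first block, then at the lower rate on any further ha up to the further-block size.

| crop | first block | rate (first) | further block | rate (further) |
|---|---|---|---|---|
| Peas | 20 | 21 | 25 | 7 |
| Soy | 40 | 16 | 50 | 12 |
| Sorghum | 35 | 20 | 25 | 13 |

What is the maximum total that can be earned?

2085

Order all 6 blocks by rate: Peas/T1 21 > Sorghum/T1 20 > Soy/T1 16 > Sorghum/T2 13 > Soy/T2 12 > Peas/T2 7.
Peas T1 at 21: fill all 20 → 100 left.
Sorghum/T1 (20): +35 → 65 left.
Soy/T1 (16): +40 → 25 left.
Sorghum T2 at 13: fill all 25 → 0 left.
Total = 21×20 + 20×35 + 16×40 + 13×25 = 2085.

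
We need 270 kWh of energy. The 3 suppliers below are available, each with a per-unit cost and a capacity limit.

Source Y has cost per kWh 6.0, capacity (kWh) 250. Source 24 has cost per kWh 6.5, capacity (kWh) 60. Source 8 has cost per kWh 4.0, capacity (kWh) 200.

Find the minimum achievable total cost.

Cheapest first:
Take 200 from Source 8 at 4.0 — need 70 more.
Source Y at 6.0: take 70 of its 250 — requirement met.
Source 24: unused.
Cost = 200×4.0 + 70×6.0 = 1220.

1220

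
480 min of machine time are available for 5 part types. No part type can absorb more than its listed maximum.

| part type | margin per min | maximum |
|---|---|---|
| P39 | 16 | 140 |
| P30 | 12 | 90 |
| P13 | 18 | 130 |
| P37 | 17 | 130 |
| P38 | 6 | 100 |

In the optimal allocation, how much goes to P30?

80

Highest margin per min first: P13 18 > P37 17 > P39 16 > P30 12 > P38 6.
Give P13 130 to hit its cap of 130 ; 350 left.
P37: +130 to 130 (cap) ; 220 left.
P39 takes 140 to reach its cap of 140 ; 80 left.
Only 80 left; P30 takes them to reach 80.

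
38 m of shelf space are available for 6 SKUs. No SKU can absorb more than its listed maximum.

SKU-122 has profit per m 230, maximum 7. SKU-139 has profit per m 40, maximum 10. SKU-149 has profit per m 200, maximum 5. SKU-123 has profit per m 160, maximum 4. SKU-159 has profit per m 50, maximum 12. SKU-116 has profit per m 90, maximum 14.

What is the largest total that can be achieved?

4910

Highest profit per m first: SKU-122 230 > SKU-149 200 > SKU-123 160 > SKU-116 90 > SKU-159 50 > SKU-139 40.
SKU-122: +7 to 7 (cap) — 31 left.
SKU-149: +5 to 5 (cap) — 26 left.
SKU-123: +4 to 4 (cap) — 22 left.
SKU-116: +14 to 14 (cap) — 8 left.
Only 8 left; SKU-159 takes them to reach 8.
Total = 230×7 + 200×5 + 160×4 + 50×8 + 90×14 = 4910.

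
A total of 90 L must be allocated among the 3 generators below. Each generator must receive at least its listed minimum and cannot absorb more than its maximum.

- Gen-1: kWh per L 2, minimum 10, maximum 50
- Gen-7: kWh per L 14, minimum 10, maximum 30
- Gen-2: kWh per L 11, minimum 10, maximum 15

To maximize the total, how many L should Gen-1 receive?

45

Meeting every minimum uses 10+10+10 = 30 L, leaving 60.
Rank by kWh per L: Gen-7 14 > Gen-2 11 > Gen-1 2.
Gen-7 takes 20 more to reach its cap of 30 ; 40 left.
Gen-2: +5 to 15 (cap) ; 35 left.
Gen-1 has room for 40 more but only 35 remain, so it gets 45.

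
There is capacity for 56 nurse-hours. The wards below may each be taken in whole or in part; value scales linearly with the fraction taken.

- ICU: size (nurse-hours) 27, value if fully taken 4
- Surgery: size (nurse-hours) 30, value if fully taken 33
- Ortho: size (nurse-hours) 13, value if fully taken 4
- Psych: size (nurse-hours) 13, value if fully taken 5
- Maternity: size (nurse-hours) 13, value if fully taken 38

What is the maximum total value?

Best value per unit of size first: Maternity 38/13≈2.92, Surgery 33/30≈1.1, Psych 5/13≈0.385, Ortho 4/13≈0.308, ICU 4/27≈0.148.
Maternity: take in full, 13 nurse-hours for value 38 ; 43 left.
Surgery: take in full, 30 nurse-hours for value 33 ; 13 left.
Psych: take in full, 13 nurse-hours for value 5 ; 0 left.
Total value = 76.

76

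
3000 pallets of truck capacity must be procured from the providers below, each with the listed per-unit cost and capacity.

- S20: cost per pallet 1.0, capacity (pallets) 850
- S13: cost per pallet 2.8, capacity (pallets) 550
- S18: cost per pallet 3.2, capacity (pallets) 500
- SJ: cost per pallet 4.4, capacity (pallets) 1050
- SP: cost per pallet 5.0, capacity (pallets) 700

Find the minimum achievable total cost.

8860

Cheapest first:
Take 850 from S20 at 1.0 — need 2150 more.
Take 550 from S13 at 2.8 — need 1600 more.
Take 500 from S18 at 3.2 — need 1100 more.
SJ at 4.4: take all 1050 pallets — 50 still needed.
Take 50 from SP at 5.0 to finish.
Cost = 850×1.0 + 550×2.8 + 500×3.2 + 1050×4.4 + 50×5.0 = 8860.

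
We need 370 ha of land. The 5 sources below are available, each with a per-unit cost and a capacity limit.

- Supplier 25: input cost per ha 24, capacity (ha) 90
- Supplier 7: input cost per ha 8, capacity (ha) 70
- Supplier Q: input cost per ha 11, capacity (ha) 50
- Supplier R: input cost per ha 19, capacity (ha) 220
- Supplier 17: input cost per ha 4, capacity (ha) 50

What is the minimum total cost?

5110

Fill from the cheapest source first.
Take 50 from Supplier 17 at 4 → need 320 more.
Take 70 from Supplier 7 at 8 → need 250 more.
Supplier Q (11): use full 50 → 200 ha to go.
Take 200 from Supplier R at 19 to finish.
Supplier 25: unused.
Cost = 50×4 + 70×8 + 50×11 + 200×19 = 5110.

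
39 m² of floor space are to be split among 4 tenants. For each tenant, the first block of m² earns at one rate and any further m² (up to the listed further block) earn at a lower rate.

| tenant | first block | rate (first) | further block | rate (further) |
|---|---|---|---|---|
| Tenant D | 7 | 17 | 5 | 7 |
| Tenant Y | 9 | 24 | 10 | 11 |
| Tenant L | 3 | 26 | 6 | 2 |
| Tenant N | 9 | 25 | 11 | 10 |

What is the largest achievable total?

Rank every tier by rate: Tenant L/T1 26 > Tenant N/T1 25 > Tenant Y/T1 24 > Tenant D/T1 17 > Tenant Y/T2 11 > Tenant N/T2 10 > Tenant D/T2 7 > Tenant L/T2 2.
Tenant L T1 at 26: fill all 3 — 36 left.
Tenant N T1 at 25: fill all 9 — 27 left.
Fill Tenant Y T1 block (9 at 24) — 18 left.
Fill Tenant D T1 block (7 at 17) — 11 left.
Fill Tenant Y T2 block (10 at 11) — 1 left.
Tenant N T2 at 10: only 1 left, fill 1.
Total = 26×3 + 25×9 + 24×9 + 17×7 + 11×10 + 10×1 = 758.

758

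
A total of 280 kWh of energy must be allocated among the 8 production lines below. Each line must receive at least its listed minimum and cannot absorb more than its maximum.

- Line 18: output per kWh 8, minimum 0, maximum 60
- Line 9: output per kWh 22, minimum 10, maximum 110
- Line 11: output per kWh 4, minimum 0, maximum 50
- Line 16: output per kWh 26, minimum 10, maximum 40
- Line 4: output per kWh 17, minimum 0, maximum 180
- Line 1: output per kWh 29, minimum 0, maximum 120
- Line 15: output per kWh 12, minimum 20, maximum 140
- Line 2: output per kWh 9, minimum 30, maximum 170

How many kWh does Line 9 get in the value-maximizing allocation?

70

Meeting every minimum uses 0+10+0+10+0+0+20+30 = 70 kWh, leaving 210.
Highest output per kWh first: Line 1 29 > Line 16 26 > Line 9 22 > Line 4 17 > Line 15 12 > Line 2 9 > Line 18 8 > Line 11 4.
Line 1: +120 to 120 (cap) — 90 left.
Line 16: +30 to 40 (cap) — 60 left.
Line 9 has room for 100 more but only 60 remain, so it gets 70.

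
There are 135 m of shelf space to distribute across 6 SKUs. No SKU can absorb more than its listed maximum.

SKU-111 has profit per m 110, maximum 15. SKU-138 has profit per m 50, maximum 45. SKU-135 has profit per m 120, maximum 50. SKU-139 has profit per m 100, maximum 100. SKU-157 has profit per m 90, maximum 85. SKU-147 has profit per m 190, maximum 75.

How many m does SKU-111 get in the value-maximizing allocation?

Order the SKUs by profit per m: SKU-147 190 > SKU-135 120 > SKU-111 110 > SKU-139 100 > SKU-157 90 > SKU-138 50.
SKU-147 takes 75 to reach its cap of 75 — 60 left.
Give SKU-135 50 to hit its cap of 50 — 10 left.
Only 10 left; SKU-111 takes them to reach 10.

10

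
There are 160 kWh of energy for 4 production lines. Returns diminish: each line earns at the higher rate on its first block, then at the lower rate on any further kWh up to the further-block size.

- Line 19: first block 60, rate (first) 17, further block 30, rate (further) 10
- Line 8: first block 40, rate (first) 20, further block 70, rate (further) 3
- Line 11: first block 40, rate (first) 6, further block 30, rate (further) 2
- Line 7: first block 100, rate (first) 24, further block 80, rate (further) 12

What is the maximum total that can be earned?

Treat each block as its own option and order by rate: Line 7/T1 24 > Line 8/T1 20 > Line 19/T1 17 > Line 7/T2 12 > Line 19/T2 10 > Line 11/T1 6 > Line 8/T2 3 > Line 11/T2 2.
Line 7 T1 at 24: fill all 100 → 60 left.
Fill Line 8 T1 block (40 at 20) → 20 left.
Line 19/T1: +20 of 60 at 17; pool empty.
Total = 24×100 + 20×40 + 17×20 = 3540.

3540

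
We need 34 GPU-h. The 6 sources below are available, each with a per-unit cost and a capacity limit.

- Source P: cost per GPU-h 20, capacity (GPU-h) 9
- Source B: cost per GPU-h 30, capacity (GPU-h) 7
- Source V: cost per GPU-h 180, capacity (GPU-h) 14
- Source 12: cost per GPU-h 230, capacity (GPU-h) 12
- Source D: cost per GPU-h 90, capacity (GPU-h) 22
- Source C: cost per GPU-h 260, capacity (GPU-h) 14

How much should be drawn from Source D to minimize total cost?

Fill from the cheapest source first.
Take 9 from Source P at 20 ; need 25 more.
Source B at 30: take all 7 GPU-h ; 18 still needed.
Source D at 90: take 18 of its 22 ; requirement met.
Source V, Source 12, Source C: unused.

18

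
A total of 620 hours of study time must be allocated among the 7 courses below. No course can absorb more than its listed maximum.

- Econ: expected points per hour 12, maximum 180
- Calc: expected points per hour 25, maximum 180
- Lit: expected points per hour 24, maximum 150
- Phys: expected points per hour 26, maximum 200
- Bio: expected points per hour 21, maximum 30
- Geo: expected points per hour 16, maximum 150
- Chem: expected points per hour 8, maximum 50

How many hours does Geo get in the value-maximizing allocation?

Highest expected points per hour first: Phys 26 > Calc 25 > Lit 24 > Bio 21 > Geo 16 > Econ 12 > Chem 8.
Phys takes 200 to reach its cap of 200 — 420 left.
Give Calc 180 to hit its cap of 180 — 240 left.
Give Lit 150 to hit its cap of 150 — 90 left.
Bio takes 30 to reach its cap of 30 — 60 left.
Geo has room for 150 but only 60 remain, so it gets 60.

60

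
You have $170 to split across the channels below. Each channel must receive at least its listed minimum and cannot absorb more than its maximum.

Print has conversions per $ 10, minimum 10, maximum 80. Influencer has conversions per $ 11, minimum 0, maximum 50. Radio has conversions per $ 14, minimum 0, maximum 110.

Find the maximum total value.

2190

Meeting every minimum uses 10+0+0 = 10 $, leaving 160.
Order the channels by conversions per $: Radio 14 > Influencer 11 > Print 10.
Radio: +110 to 110 (cap) → 50 left.
Influencer takes 50 more to reach its cap of 50 → 0 left.
Total = 10×10 + 11×50 + 14×110 = 2190.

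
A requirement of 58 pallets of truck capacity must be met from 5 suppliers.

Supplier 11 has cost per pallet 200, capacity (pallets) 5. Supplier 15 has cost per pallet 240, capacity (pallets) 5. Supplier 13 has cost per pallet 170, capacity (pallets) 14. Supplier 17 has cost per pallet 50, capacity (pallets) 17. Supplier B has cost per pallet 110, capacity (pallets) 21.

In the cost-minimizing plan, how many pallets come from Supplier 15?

Cheapest first:
Take 17 from Supplier 17 at 50 ; need 41 more.
Supplier B at 110: take all 21 pallets ; 20 still needed.
Supplier 13 at 170: take all 14 pallets ; 6 still needed.
Supplier 11 (200): use full 5 ; 1 pallets to go.
Take 1 from Supplier 15 at 240 to finish.

1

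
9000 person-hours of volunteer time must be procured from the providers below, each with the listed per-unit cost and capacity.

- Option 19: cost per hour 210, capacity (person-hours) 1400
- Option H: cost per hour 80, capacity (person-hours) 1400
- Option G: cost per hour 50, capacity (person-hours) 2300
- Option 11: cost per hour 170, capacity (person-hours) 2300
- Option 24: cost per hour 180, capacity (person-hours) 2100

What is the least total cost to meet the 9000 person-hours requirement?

Use providers in increasing cost order.
Take 2300 from Option G at 50 ; need 6700 more.
Option H (80): use full 1400 ; 5300 person-hours to go.
Option 11 at 170: take all 2300 person-hours ; 3000 still needed.
Take 2100 from Option 24 at 180 ; need 900 more.
Take 900 from Option 19 at 210 to finish.
Cost = 2300×50 + 1400×80 + 2300×170 + 2100×180 + 900×210 = 1185000.

1185000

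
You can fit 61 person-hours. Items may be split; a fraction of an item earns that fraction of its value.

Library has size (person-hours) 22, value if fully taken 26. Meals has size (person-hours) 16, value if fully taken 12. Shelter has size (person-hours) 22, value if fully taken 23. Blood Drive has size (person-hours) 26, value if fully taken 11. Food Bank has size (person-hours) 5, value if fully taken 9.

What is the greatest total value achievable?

67

Rank by value-to-size ratio: Food Bank 9/5≈1.8, Library 26/22≈1.18, Shelter 23/22≈1.05, Meals 12/16≈0.75, Blood Drive 11/26≈0.423.
Take all of Food Bank (5 person-hours, value 9) ; 56 person-hours left.
Take all of Library (22 person-hours, value 26) ; 34 person-hours left.
All 22 person-hours of Shelter fit (value 23) ; 12 remain.
Only 12 person-hours remain; take 12/16 of Meals for value 12×12/16 = 9.
Total value = 67.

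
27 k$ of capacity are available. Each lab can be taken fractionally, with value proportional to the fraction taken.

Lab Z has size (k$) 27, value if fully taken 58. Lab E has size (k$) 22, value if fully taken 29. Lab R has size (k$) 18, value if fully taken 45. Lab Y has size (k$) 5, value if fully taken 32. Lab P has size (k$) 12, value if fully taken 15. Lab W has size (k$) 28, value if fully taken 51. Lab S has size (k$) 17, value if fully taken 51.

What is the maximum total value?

Best value per unit of size first: Lab Y 32/5≈6.4, Lab S 51/17≈3, Lab R 45/18≈2.5, Lab Z 58/27≈2.15, Lab W 51/28≈1.82, Lab E 29/22≈1.32, Lab P 15/12≈1.25.
Lab Y: take in full, 5 k$ for value 32 ; 22 left.
All 17 k$ of Lab S fit (value 51) ; 5 remain.
5 k$ left: a 5/18 share of Lab R gives 45×5/18 = 12.5.
Total value = 95.5.

95.5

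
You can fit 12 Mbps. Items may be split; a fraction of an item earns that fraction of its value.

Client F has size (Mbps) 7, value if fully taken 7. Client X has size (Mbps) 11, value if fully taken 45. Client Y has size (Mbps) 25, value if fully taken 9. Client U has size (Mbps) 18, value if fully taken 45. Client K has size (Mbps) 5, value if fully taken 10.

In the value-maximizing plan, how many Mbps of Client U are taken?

Sort by value density: Client X 45/11≈4.09, Client U 45/18≈2.5, Client K 10/5≈2, Client F 7/7≈1, Client Y 9/25≈0.36.
Client X: take in full, 11 Mbps for value 45 → 1 left.
1 Mbps left: a 1/18 share of Client U gives 45×1/18 = 2.5.

1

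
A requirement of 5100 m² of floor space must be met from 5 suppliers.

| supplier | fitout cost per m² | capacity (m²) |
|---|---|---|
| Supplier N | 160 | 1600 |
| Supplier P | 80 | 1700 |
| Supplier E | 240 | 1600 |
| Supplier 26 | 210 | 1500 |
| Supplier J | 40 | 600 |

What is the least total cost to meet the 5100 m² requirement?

Fill from the cheapest supplier first.
Supplier J (40): use full 600 ; 4500 m² to go.
Supplier P (80): use full 1700 ; 2800 m² to go.
Supplier N at 160: take all 1600 m² ; 1200 still needed.
Supplier 26 (210): take the remaining 1200 ; done.
Supplier E: unused.
Cost = 600×40 + 1700×80 + 1600×160 + 1200×210 = 668000.

668000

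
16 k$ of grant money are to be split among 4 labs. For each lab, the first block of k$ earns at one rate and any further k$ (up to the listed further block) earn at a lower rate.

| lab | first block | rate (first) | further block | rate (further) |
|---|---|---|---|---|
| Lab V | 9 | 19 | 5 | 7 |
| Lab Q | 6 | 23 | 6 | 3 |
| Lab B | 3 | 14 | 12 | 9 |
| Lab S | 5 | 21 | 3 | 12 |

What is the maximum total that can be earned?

Order all 8 blocks by rate: Lab Q/T1 23 > Lab S/T1 21 > Lab V/T1 19 > Lab B/T1 14 > Lab S/T2 12 > Lab B/T2 9 > Lab V/T2 7 > Lab Q/T2 3.
Lab Q T1 at 23: fill all 6 → 10 left.
Lab S T1 at 21: fill all 5 → 5 left.
Lab V/T1: +5 of 9 at 19; pool empty.
Total = 23×6 + 21×5 + 19×5 = 338.

338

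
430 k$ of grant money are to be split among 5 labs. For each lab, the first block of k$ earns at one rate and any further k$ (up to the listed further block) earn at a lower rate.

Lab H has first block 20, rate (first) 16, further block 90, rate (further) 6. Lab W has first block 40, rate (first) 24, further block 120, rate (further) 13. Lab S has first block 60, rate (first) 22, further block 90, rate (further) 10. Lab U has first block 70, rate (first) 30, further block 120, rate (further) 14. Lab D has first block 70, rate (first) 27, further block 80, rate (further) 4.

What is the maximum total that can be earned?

Treat each block as its own option and order by rate: Lab U/T1 30 > Lab D/T1 27 > Lab W/T1 24 > Lab S/T1 22 > Lab H/T1 16 > Lab U/T2 14 > Lab W/T2 13 > Lab S/T2 10 > Lab H/T2 6 > Lab D/T2 4.
Fill Lab U T1 block (70 at 30) → 360 left.
Fill Lab D T1 block (70 at 27) → 290 left.
Lab W T1 at 24: fill all 40 → 250 left.
Fill Lab S T1 block (60 at 22) → 190 left.
Lab H T1 at 16: fill all 20 → 170 left.
Lab U/T2 (14): +120 → 50 left.
Lab W/T2: +50 of 120 at 13; pool empty.
Total = 30×70 + 27×70 + 24×40 + 22×60 + 16×20 + 14×120 + 13×50 = 8920.

8920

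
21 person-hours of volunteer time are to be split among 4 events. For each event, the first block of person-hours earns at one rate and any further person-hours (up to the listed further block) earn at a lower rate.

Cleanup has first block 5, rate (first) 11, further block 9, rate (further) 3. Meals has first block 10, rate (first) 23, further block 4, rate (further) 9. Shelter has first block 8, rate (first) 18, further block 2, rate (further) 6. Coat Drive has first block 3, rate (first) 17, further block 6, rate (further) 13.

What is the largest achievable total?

Order all 8 blocks by rate: Meals/first 23 > Shelter/first 18 > Coat Drive/first 17 > Coat Drive/second 13 > Cleanup/first 11 > Meals/second 9 > Shelter/second 6 > Cleanup/second 3.
Fill Meals first block (10 at 23) — 11 left.
Fill Shelter first block (8 at 18) — 3 left.
Coat Drive/first (17): +3 — 0 left.
Total = 23×10 + 18×8 + 17×3 = 425.

425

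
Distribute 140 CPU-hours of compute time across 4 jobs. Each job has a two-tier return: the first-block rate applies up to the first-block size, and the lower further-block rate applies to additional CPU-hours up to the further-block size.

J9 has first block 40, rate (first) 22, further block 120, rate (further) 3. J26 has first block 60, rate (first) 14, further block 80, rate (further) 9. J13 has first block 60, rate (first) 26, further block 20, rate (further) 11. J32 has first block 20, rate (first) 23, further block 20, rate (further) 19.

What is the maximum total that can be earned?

Order all 8 blocks by rate: J13/tier1 26 > J32/tier1 23 > J9/tier1 22 > J32/tier2 19 > J26/tier1 14 > J13/tier2 11 > J26/tier2 9 > J9/tier2 3.
J13/tier1 (26): +60 — 80 left.
J32/tier1 (23): +20 — 60 left.
Fill J9 tier1 block (40 at 22) — 20 left.
Fill J32 tier2 block (20 at 19) — 0 left.
Total = 26×60 + 23×20 + 22×40 + 19×20 = 3280.

3280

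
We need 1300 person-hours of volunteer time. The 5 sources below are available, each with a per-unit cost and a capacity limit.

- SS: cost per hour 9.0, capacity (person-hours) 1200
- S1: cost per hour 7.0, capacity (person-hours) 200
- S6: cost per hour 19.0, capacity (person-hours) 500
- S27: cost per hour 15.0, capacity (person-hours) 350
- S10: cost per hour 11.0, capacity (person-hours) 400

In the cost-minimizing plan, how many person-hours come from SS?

Use sources in increasing cost order.
Take 200 from S1 at 7.0 → need 1100 more.
SS at 9.0: take 1100 of its 1200 → requirement met.
S10, S27, S6: unused.

1100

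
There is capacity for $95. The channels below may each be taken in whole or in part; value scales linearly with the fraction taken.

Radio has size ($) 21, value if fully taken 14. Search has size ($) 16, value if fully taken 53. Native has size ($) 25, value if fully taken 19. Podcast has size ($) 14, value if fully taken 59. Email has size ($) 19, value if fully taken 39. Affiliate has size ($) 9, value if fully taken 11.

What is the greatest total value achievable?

189

Sort by value density: Podcast 59/14≈4.21, Search 53/16≈3.31, Email 39/19≈2.05, Affiliate 11/9≈1.22, Native 19/25≈0.76, Radio 14/21≈0.667.
Podcast: take in full, 14 $ for value 59 → 81 left.
All 16 $ of Search fit (value 53) → 65 remain.
All 19 $ of Email fit (value 39) → 46 remain.
All 9 $ of Affiliate fit (value 11) → 37 remain.
Take all of Native (25 $, value 19) → 12 $ left.
Fill the last 12 $ with part of Radio: 12/21 of it earns 8.
Total value = 189.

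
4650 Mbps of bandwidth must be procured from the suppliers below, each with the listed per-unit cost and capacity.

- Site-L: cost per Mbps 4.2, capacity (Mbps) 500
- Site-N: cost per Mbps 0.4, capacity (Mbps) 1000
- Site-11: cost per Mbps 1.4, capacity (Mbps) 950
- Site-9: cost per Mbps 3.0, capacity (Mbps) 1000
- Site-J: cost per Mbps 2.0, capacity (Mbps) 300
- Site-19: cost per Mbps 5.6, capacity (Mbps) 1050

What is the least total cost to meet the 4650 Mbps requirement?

12470

Fill from the cheapest supplier first.
Site-N (0.4): use full 1000 — 3650 Mbps to go.
Site-11 at 1.4: take all 950 Mbps — 2700 still needed.
Take 300 from Site-J at 2.0 — need 2400 more.
Take 1000 from Site-9 at 3.0 — need 1400 more.
Site-L (4.2): use full 500 — 900 Mbps to go.
Site-19 (5.6): take the remaining 900 — done.
Cost = 1000×0.4 + 950×1.4 + 300×2.0 + 1000×3.0 + 500×4.2 + 900×5.6 = 12470.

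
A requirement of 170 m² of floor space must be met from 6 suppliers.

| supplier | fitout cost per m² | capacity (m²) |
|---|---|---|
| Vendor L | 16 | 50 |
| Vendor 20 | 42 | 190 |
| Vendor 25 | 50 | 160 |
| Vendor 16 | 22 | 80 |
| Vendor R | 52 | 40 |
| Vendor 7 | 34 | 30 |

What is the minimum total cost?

Fill from the cheapest supplier first.
Vendor L (16): use full 50 → 120 m² to go.
Vendor 16 (22): use full 80 → 40 m² to go.
Take 30 from Vendor 7 at 34 → need 10 more.
Take 10 from Vendor 20 at 42 to finish.
Vendor 25, Vendor R: unused.
Cost = 50×16 + 80×22 + 30×34 + 10×42 = 4000.

4000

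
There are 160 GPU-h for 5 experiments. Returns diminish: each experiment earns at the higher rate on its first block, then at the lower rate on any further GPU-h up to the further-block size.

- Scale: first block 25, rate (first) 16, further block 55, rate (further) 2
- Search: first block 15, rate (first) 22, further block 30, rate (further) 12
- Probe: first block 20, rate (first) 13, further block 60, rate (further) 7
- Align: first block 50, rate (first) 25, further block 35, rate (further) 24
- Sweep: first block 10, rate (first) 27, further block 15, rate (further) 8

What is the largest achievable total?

3410

Rank every tier by rate: Sweep/T1 27 > Align/T1 25 > Align/T2 24 > Search/T1 22 > Scale/T1 16 > Probe/T1 13 > Search/T2 12 > Sweep/T2 8 > Probe/T2 7 > Scale/T2 2.
Fill Sweep T1 block (10 at 27) ; 150 left.
Fill Align T1 block (50 at 25) ; 100 left.
Align T2 at 24: fill all 35 ; 65 left.
Search/T1 (22): +15 ; 50 left.
Scale/T1 (16): +25 ; 25 left.
Fill Probe T1 block (20 at 13) ; 5 left.
Search T2 at 12: only 5 left, fill 5.
Total = 27×10 + 25×50 + 24×35 + 22×15 + 16×25 + 13×20 + 12×5 = 3410.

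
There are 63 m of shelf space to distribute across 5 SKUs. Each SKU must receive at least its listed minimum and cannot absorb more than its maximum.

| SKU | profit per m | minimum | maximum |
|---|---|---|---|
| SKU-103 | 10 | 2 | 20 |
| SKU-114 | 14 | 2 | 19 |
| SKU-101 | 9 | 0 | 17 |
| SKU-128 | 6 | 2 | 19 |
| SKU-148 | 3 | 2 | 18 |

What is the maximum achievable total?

Meeting every minimum uses 2+2+0+2+2 = 8 m, leaving 55.
Highest profit per m first: SKU-114 14 > SKU-103 10 > SKU-101 9 > SKU-128 6 > SKU-148 3.
SKU-114: +17 to 19 (cap) → 38 left.
SKU-103: +18 to 20 (cap) → 20 left.
SKU-101: +17 to 17 (cap) → 3 left.
SKU-128 has room for 17 more but only 3 remain, so it gets 5.
Total = 10×20 + 14×19 + 9×17 + 6×5 + 3×2 = 655.

655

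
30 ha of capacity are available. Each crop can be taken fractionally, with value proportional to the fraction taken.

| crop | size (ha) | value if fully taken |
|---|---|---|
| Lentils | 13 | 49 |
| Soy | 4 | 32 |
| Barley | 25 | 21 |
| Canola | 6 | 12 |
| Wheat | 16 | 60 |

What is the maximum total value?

129.75

Rank by value-to-size ratio: Soy 32/4≈8, Lentils 49/13≈3.77, Wheat 60/16≈3.75, Canola 12/6≈2, Barley 21/25≈0.84.
Take all of Soy (4 ha, value 32) → 26 ha left.
Take all of Lentils (13 ha, value 49) → 13 ha left.
Fill the last 13 ha with part of Wheat: 13/16 of it earns 48.75.
Total value = 129.75.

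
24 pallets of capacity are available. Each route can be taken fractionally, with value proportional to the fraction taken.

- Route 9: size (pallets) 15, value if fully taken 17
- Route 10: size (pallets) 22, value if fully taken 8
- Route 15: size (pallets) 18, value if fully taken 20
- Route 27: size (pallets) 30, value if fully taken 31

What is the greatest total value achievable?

Rank by value-to-size ratio: Route 9 17/15≈1.13, Route 15 20/18≈1.11, Route 27 31/30≈1.03, Route 10 8/22≈0.364.
Route 9: take in full, 15 pallets for value 17 → 9 left.
9 pallets left: a 9/18 share of Route 15 gives 20×9/18 = 10.
Total value = 27.

27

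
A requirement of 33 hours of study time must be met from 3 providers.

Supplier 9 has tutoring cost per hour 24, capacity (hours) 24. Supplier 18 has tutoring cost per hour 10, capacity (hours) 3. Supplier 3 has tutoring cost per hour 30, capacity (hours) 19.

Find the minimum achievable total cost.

Use providers in increasing cost order.
Supplier 18 (10): use full 3 → 30 hours to go.
Supplier 9 at 24: take all 24 hours → 6 still needed.
Supplier 3 at 30: take 6 of its 19 → requirement met.
Cost = 3×10 + 24×24 + 6×30 = 786.

786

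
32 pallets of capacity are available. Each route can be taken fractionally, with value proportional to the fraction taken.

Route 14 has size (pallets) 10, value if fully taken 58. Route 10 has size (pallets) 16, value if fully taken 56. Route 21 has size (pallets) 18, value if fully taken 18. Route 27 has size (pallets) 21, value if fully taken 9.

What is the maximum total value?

Rank by value-to-size ratio: Route 14 58/10≈5.8, Route 10 56/16≈3.5, Route 21 18/18≈1, Route 27 9/21≈0.429.
All 10 pallets of Route 14 fit (value 58) ; 22 remain.
Take all of Route 10 (16 pallets, value 56) ; 6 pallets left.
Fill the last 6 pallets with part of Route 21: 6/18 of it earns 6.
Total value = 120.

120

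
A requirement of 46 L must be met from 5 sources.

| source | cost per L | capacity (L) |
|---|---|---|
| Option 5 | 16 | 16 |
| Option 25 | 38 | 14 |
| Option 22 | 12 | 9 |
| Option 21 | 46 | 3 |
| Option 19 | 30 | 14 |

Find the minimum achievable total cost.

Use sources in increasing cost order.
Option 22 at 12: take all 9 L → 37 still needed.
Take 16 from Option 5 at 16 → need 21 more.
Take 14 from Option 19 at 30 → need 7 more.
Option 25 (38): take the remaining 7 → done.
Option 21: unused.
Cost = 9×12 + 16×16 + 14×30 + 7×38 = 1050.

1050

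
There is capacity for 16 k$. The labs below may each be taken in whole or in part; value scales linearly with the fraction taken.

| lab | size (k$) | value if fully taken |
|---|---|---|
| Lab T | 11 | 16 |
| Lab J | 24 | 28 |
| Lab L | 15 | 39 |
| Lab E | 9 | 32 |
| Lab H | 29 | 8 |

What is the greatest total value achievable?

Best value per unit of size first: Lab E 32/9≈3.56, Lab L 39/15≈2.6, Lab T 16/11≈1.45, Lab J 28/24≈1.17, Lab H 8/29≈0.276.
Take all of Lab E (9 k$, value 32) ; 7 k$ left.
Fill the last 7 k$ with part of Lab L: 7/15 of it earns 18.2.
Total value = 50.2.

50.2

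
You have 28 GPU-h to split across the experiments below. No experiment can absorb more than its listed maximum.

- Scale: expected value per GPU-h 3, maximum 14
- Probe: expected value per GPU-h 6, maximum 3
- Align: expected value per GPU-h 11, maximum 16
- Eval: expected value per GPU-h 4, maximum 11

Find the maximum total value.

Order the experiments by expected value per GPU-h: Align 11 > Probe 6 > Eval 4 > Scale 3.
Align takes 16 to reach its cap of 16 ; 12 left.
Probe takes 3 to reach its cap of 3 ; 9 left.
Eval: +9 (room for 11) → 9. Pool exhausted.
Total = 6×3 + 11×16 + 4×9 = 230.

230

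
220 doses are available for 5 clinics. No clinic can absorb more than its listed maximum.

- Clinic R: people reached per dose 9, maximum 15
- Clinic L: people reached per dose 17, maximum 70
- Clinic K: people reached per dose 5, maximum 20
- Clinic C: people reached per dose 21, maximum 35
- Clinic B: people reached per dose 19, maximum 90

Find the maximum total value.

3820

Order the clinics by people reached per dose: Clinic C 21 > Clinic B 19 > Clinic L 17 > Clinic R 9 > Clinic K 5.
Clinic C takes 35 to reach its cap of 35 ; 185 left.
Clinic B takes 90 to reach its cap of 90 ; 95 left.
Clinic L: +70 to 70 (cap) ; 25 left.
Clinic R takes 15 to reach its cap of 15 ; 10 left.
Only 10 left; Clinic K takes them to reach 10.
Total = 9×15 + 17×70 + 5×10 + 21×35 + 19×90 = 3820.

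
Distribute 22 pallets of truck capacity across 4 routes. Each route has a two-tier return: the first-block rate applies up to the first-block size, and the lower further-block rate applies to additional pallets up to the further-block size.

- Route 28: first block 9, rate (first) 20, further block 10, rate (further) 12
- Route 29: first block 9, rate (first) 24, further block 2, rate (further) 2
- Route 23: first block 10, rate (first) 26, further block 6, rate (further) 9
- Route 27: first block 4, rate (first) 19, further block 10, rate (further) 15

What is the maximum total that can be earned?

Treat each block as its own option and order by rate: Route 23/T1 26 > Route 29/T1 24 > Route 28/T1 20 > Route 27/T1 19 > Route 27/T2 15 > Route 28/T2 12 > Route 23/T2 9 > Route 29/T2 2.
Route 23/T1 (26): +10 → 12 left.
Route 29/T1 (24): +9 → 3 left.
Route 28/T1: +3 of 9 at 20; pool empty.
Total = 26×10 + 24×9 + 20×3 = 536.

536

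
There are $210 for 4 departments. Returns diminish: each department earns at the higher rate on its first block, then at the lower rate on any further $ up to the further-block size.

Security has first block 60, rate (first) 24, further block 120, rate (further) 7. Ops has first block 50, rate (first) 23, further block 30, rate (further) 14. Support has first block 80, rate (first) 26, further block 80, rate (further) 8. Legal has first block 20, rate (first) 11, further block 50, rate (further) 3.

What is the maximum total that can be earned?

Order all 8 blocks by rate: Support/tier1 26 > Security/tier1 24 > Ops/tier1 23 > Ops/tier2 14 > Legal/tier1 11 > Support/tier2 8 > Security/tier2 7 > Legal/tier2 3.
Support/tier1 (26): +80 → 130 left.
Security tier1 at 24: fill all 60 → 70 left.
Ops/tier1 (23): +50 → 20 left.
Ops/tier2: +20 of 30 at 14; pool empty.
Total = 26×80 + 24×60 + 23×50 + 14×20 = 4950.

4950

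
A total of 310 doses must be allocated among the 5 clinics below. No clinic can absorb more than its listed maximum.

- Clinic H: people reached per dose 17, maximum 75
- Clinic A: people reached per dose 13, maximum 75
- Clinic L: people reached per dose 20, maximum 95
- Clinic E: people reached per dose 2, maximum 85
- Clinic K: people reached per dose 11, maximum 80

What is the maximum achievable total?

4865

Highest people reached per dose first: Clinic L 20 > Clinic H 17 > Clinic A 13 > Clinic K 11 > Clinic E 2.
Clinic L: +95 to 95 (cap) — 215 left.
Clinic H takes 75 to reach its cap of 75 — 140 left.
Give Clinic A 75 to hit its cap of 75 — 65 left.
Only 65 left; Clinic K takes them to reach 65.
Total = 17×75 + 13×75 + 20×95 + 11×65 = 4865.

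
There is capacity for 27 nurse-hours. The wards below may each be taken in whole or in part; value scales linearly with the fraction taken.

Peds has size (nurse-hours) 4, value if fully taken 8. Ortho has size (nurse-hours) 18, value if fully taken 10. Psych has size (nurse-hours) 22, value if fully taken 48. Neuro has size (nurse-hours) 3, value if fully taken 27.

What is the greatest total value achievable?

Best value per unit of size first: Neuro 27/3≈9, Psych 48/22≈2.18, Peds 8/4≈2, Ortho 10/18≈0.556.
All 3 nurse-hours of Neuro fit (value 27) ; 24 remain.
Take all of Psych (22 nurse-hours, value 48) ; 2 nurse-hours left.
2 nurse-hours left: a 2/4 share of Peds gives 8×2/4 = 4.
Total value = 79.

79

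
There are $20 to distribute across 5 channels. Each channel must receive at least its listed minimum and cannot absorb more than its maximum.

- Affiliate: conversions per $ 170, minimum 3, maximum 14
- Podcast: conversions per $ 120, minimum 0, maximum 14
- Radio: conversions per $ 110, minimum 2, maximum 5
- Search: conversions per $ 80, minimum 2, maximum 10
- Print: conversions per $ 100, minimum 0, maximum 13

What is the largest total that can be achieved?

Meeting every minimum uses 3+0+2+2+0 = 7 $, leaving 13.
Order the channels by conversions per $: Affiliate 170 > Podcast 120 > Radio 110 > Print 100 > Search 80.
Affiliate: +11 to 14 (cap) → 2 left.
Podcast: +2 (room for 14) → 2. Pool exhausted.
Total = 170×14 + 120×2 + 110×2 + 80×2 = 3000.

3000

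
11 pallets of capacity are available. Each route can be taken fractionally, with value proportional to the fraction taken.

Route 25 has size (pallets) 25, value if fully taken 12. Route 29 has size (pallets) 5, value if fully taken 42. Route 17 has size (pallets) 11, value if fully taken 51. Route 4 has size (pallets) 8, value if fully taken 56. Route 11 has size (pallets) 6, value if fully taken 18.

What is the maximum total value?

84

Rank by value-to-size ratio: Route 29 42/5≈8.4, Route 4 56/8≈7, Route 17 51/11≈4.64, Route 11 18/6≈3, Route 25 12/25≈0.48.
All 5 pallets of Route 29 fit (value 42) → 6 remain.
Fill the last 6 pallets with part of Route 4: 6/8 of it earns 42.
Total value = 84.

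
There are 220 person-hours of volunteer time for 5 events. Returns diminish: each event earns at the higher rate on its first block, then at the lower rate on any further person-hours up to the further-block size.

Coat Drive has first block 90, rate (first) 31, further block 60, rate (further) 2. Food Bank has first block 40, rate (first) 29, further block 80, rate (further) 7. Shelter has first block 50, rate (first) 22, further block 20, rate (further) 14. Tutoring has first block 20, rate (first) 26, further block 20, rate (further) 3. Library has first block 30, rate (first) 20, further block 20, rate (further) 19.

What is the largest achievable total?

5970

Rank every tier by rate: Coat Drive/tier1 31 > Food Bank/tier1 29 > Tutoring/tier1 26 > Shelter/tier1 22 > Library/tier1 20 > Library/tier2 19 > Shelter/tier2 14 > Food Bank/tier2 7 > Tutoring/tier2 3 > Coat Drive/tier2 2.
Fill Coat Drive tier1 block (90 at 31) → 130 left.
Food Bank/tier1 (29): +40 → 90 left.
Tutoring/tier1 (26): +20 → 70 left.
Fill Shelter tier1 block (50 at 22) → 20 left.
Library tier1 at 20: only 20 left, fill 20.
Total = 31×90 + 29×40 + 26×20 + 22×50 + 20×20 = 5970.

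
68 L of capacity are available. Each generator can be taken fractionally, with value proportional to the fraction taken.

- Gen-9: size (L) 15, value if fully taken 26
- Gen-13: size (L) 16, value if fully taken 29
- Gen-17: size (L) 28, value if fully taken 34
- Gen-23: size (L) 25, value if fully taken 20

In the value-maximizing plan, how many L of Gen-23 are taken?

9

Best value per unit of size first: Gen-13 29/16≈1.81, Gen-9 26/15≈1.73, Gen-17 34/28≈1.21, Gen-23 20/25≈0.8.
Gen-13: take in full, 16 L for value 29 → 52 left.
Take all of Gen-9 (15 L, value 26) → 37 L left.
Gen-17: take in full, 28 L for value 34 → 9 left.
Fill the last 9 L with part of Gen-23: 9/25 of it earns 7.2.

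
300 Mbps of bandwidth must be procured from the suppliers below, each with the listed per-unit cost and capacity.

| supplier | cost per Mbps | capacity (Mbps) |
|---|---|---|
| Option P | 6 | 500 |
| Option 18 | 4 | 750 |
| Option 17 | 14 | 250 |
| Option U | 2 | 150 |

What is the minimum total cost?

900

Cheapest first:
Take 150 from Option U at 2 ; need 150 more.
Option 18 at 4: take 150 of its 750 ; requirement met.
Option P, Option 17: unused.
Cost = 150×2 + 150×4 = 900.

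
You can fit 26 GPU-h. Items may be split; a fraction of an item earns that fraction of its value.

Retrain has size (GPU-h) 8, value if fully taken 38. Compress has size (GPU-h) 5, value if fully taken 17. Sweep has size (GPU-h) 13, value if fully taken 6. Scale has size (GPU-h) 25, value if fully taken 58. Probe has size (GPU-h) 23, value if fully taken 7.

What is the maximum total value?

85.16

Rank by value-to-size ratio: Retrain 38/8≈4.75, Compress 17/5≈3.4, Scale 58/25≈2.32, Sweep 6/13≈0.462, Probe 7/23≈0.304.
All 8 GPU-h of Retrain fit (value 38) ; 18 remain.
Compress: take in full, 5 GPU-h for value 17 ; 13 left.
Fill the last 13 GPU-h with part of Scale: 13/25 of it earns 30.16.
Total value = 85.16.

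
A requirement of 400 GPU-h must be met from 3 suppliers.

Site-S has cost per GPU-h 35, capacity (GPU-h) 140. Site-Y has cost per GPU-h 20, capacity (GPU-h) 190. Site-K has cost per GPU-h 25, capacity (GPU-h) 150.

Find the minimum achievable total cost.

9650

Cheapest first:
Site-Y at 20: take all 190 GPU-h → 210 still needed.
Site-K at 25: take all 150 GPU-h → 60 still needed.
Take 60 from Site-S at 35 to finish.
Cost = 190×20 + 150×25 + 60×35 = 9650.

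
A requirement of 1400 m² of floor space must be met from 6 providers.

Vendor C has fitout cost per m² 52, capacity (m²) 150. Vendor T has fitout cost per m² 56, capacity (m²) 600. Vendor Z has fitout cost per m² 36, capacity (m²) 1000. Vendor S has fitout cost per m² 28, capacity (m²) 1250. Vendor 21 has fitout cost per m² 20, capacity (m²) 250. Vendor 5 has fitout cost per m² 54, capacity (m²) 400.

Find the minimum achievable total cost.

Fill from the cheapest provider first.
Vendor 21 (20): use full 250 → 1150 m² to go.
Vendor S (28): take the remaining 1150 → done.
Vendor Z, Vendor C, Vendor 5, Vendor T: unused.
Cost = 250×20 + 1150×28 = 37200.

37200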